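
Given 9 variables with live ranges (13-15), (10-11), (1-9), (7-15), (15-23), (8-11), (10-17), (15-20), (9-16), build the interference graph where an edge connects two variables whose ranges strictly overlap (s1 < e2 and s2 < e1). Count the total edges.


Check all pairs for overlapping intervals.
Two intervals (s1,e1) and (s2,e2) overlap if s1 < e2 and s2 < e1.
v0 (13-15) vs v1..v8: overlaps v3, v6, v8 -> 3
v1 (10-11) vs v2..v8: overlaps v3, v5, v6, v8 -> 4
v2 (1-9) vs v3..v8: overlaps v3, v5 -> 2
v3 (7-15) vs v4..v8: overlaps v5, v6, v8 -> 3
v4 (15-23) vs v5..v8: overlaps v6, v7, v8 -> 3
v5 (8-11) vs v6..v8: overlaps v6, v8 -> 2
v6 (10-17) vs v7..v8: overlaps v7, v8 -> 2
v7 (15-20) vs v8: overlaps v8 -> 1
Total overlapping pairs = 3 + 4 + 2 + 3 + 3 + 2 + 2 + 1 = 20

20


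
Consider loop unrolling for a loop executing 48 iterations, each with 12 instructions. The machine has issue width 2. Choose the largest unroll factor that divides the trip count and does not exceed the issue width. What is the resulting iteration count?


Largest divisor of 48 <= 2 is 2
New iterations = 48 / 2 = 24

24


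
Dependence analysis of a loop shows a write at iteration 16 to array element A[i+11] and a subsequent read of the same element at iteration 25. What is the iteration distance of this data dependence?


Distance = read iteration - write iteration
= 25 - 16 = 9

9


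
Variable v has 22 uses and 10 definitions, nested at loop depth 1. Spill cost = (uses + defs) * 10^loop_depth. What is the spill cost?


uses + defs = 22 + 10 = 32
10^1 = 10
Spill cost = 32 * 10 = 320

320


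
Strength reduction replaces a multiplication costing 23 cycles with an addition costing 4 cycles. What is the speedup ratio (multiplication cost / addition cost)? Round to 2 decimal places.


Ratio = mult_cost / add_cost = 23 / 4 = 5.75

5.75


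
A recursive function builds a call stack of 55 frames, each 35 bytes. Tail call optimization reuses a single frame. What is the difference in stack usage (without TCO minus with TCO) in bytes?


Without TCO: 55 * 35 = 1925 bytes
With TCO: reuse 1 frame = 35 bytes
Savings = 1925 - 35 = 1890

1890


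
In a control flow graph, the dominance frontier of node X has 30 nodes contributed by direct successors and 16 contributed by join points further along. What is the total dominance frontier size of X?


DF(X) = direct successor contributions + join point contributions
= 30 + 16 = 46

46


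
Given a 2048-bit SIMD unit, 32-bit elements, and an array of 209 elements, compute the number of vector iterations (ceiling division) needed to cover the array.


Width = 2048 / 32 = 64 elements per vector op
Iterations = ceil(209 / 64) = 4

4


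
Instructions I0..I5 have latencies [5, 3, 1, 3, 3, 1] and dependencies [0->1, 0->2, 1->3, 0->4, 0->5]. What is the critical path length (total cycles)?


Compute longest path through dependency graph: dist(Ik) = max over predecessors of dist + latency(Ik).
dist(I0) = latency 5 = 5
dist(I1) = dist(I0) + 3 = 5 + 3 = 8
dist(I2) = dist(I0) + 1 = 5 + 1 = 6
dist(I3) = dist(I1) + 3 = 8 + 3 = 11
dist(I4) = dist(I0) + 3 = 5 + 3 = 8
dist(I5) = dist(I0) + 1 = 5 + 1 = 6
Critical path = max dist = 11

11


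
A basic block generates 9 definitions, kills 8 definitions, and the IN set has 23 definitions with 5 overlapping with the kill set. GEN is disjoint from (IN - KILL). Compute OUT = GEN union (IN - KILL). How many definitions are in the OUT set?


IN - KILL: 23 - 5 = 18 surviving definitions
OUT = GEN + surviving = 9 + 18 = 27

27


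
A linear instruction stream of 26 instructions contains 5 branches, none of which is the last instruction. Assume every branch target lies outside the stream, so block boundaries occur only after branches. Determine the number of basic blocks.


With no in-sequence branch targets, the leaders are the first instruction plus the instruction after each branch.
Number of basic blocks = branches + 1
= 5 + 1 = 6

6


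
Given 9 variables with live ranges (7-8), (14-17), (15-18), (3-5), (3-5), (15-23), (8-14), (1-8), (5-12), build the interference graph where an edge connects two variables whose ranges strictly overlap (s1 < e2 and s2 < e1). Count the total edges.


Check all pairs for overlapping intervals.
Two intervals (s1,e1) and (s2,e2) overlap if s1 < e2 and s2 < e1.
v0 (7-8) vs v1..v8: overlaps v7, v8 -> 2
v1 (14-17) vs v2..v8: overlaps v2, v5 -> 2
v2 (15-18) vs v3..v8: overlaps v5 -> 1
v3 (3-5) vs v4..v8: overlaps v4, v7 -> 2
v4 (3-5) vs v5..v8: overlaps v7 -> 1
v5 (15-23) vs v6..v8: overlaps none -> 0
v6 (8-14) vs v7..v8: overlaps v8 -> 1
v7 (1-8) vs v8: overlaps v8 -> 1
Total overlapping pairs = 2 + 2 + 1 + 2 + 1 + 0 + 1 + 1 = 10

10


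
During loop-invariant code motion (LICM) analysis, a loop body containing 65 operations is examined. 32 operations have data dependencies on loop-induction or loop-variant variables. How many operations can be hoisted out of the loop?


Invariant candidates = total - loop-dependent
= 65 - 32 = 33

33


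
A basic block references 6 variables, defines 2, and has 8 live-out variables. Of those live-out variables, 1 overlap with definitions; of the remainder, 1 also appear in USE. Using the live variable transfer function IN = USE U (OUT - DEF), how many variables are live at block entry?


OUT - DEF: 8 - 1 = 7
|IN| = |USE| + |OUT - DEF| - |USE ∩ (OUT - DEF)| = 6 + 7 - 1 = 12

12


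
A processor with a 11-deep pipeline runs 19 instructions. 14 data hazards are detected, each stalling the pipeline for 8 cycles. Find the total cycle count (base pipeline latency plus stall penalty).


Base cycles = 11 + 19 - 1 = 29
Total stalls = 14 * 8 = 112
Total = 29 + 112 = 141

141


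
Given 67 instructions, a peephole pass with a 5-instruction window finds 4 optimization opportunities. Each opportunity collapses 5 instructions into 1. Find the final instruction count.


Each match removes 4 instructions.
Total removed = 4 * 4 = 16
Remaining = 67 - 16 = 51

51


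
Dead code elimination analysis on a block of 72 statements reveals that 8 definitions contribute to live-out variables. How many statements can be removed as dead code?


Dead code = total statements - live definitions
= 72 - 8 = 64

64


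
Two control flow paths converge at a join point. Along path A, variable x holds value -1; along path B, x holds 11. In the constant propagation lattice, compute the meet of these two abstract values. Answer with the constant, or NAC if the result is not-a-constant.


Meet operation: if both paths give the same constant, result is that constant; if they differ, result is NAC (not-a-constant).
Path A: -1, Path B: 11 -> differ
Result: not-a-constant -> NAC

NAC


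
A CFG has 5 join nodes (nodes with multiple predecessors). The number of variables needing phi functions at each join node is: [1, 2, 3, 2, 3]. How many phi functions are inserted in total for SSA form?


Total phi functions = sum of phi functions at each join node
= 1 + 2 + 3 + 2 + 3 = 11

11


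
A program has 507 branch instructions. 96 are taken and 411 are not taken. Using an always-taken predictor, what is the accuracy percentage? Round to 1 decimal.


Predictor: always-taken
Correct predictions = 96
Accuracy = 96 / 507 * 100 = 18.9%

18.9


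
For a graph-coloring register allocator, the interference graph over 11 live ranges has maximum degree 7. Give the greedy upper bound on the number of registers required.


Greedy coloring never needs more than (max_degree + 1) colors: when coloring a vertex, at most max_degree neighbors are already colored.
Upper bound = 7 + 1 = 8

8


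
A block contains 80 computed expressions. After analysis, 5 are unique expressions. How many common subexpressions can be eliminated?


CSE count = total expressions - unique expressions
= 80 - 5 = 75

75


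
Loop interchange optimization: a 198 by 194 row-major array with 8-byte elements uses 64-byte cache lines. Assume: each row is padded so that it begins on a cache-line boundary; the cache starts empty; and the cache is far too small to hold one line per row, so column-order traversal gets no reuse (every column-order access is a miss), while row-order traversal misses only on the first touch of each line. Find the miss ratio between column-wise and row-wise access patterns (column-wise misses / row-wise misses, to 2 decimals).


Each row occupies 194 * 8 = 1552 bytes and starts on a line boundary, so it spans ceil(1552 / 64) = 25 cache lines.
Row-major traversal misses (one per line touched): 198 * ceil(194 * 8 / 64) = 4950
Column-major traversal misses (no reuse, every access misses): 198 * 194 = 38412
Ratio = 38412 / 4950 = 7.76

7.76


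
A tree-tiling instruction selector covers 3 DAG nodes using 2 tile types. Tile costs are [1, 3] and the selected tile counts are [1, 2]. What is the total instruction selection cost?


Total cost = sum(count_i * cost_i)
= 1*1 + 2*3
= 7

7


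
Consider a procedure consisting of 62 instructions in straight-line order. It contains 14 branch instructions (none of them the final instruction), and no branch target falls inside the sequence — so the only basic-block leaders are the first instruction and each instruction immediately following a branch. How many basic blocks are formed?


With no in-sequence branch targets, the leaders are the first instruction plus the instruction after each branch.
Number of basic blocks = branches + 1
= 14 + 1 = 15

15


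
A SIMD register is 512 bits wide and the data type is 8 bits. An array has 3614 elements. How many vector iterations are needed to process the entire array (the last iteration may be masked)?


Width = 512 / 8 = 64 elements per vector op
Iterations = ceil(3614 / 64) = 57

57


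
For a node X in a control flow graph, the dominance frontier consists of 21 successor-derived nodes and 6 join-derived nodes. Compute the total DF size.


DF(X) = direct successor contributions + join point contributions
= 21 + 6 = 27

27


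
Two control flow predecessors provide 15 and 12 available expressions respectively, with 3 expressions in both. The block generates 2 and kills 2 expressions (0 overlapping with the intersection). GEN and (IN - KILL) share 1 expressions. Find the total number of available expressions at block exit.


IN = intersection of predecessors = 3
IN - KILL = 3 - 0 = 3
|OUT| = |GEN| + |IN - KILL| - |GEN ∩ (IN - KILL)| = 2 + 3 - 1 = 4

4


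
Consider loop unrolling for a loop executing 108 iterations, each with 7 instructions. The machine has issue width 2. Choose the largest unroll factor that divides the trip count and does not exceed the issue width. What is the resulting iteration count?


Largest divisor of 108 <= 2 is 2
New iterations = 108 / 2 = 54

54


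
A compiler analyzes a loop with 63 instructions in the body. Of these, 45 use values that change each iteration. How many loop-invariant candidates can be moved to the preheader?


Invariant candidates = total - loop-dependent
= 63 - 45 = 18

18


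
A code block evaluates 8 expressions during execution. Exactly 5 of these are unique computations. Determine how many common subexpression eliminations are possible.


CSE count = total expressions - unique expressions
= 8 - 5 = 3

3


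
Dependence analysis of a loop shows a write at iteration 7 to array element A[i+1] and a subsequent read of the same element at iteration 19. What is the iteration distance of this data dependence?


Distance = read iteration - write iteration
= 19 - 7 = 12

12


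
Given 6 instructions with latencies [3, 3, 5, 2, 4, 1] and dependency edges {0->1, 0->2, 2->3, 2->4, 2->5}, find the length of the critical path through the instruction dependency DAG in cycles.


Compute longest path through dependency graph: dist(Ik) = max over predecessors of dist + latency(Ik).
dist(I0) = latency 3 = 3
dist(I1) = dist(I0) + 3 = 3 + 3 = 6
dist(I2) = dist(I0) + 5 = 3 + 5 = 8
dist(I3) = dist(I2) + 2 = 8 + 2 = 10
dist(I4) = dist(I2) + 4 = 8 + 4 = 12
dist(I5) = dist(I2) + 1 = 8 + 1 = 9
Critical path = max dist = 12

12


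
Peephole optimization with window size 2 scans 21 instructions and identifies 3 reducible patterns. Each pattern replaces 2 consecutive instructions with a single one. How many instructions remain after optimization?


Each match removes 1 instructions.
Total removed = 3 * 1 = 3
Remaining = 21 - 3 = 18

18


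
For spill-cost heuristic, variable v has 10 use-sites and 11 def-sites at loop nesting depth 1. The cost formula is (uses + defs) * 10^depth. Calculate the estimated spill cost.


uses + defs = 10 + 11 = 21
10^1 = 10
Spill cost = 21 * 10 = 210

210


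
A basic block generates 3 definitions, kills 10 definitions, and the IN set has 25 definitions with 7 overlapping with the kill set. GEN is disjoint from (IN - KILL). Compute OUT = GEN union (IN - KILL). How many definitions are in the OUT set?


IN - KILL: 25 - 7 = 18 surviving definitions
OUT = GEN + surviving = 3 + 18 = 21

21


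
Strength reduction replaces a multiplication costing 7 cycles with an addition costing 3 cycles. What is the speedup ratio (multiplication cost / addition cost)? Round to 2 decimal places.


Ratio = mult_cost / add_cost = 7 / 3 = 2.33

2.33


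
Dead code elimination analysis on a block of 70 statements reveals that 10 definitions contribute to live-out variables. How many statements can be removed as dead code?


Dead code = total statements - live definitions
= 70 - 10 = 60

60


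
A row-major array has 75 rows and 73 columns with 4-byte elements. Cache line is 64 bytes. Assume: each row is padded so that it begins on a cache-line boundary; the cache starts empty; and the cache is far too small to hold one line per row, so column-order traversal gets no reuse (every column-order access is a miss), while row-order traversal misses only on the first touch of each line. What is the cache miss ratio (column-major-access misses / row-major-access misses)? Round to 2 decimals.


Each row occupies 73 * 4 = 292 bytes and starts on a line boundary, so it spans ceil(292 / 64) = 5 cache lines.
Row-major traversal misses (one per line touched): 75 * ceil(73 * 4 / 64) = 375
Column-major traversal misses (no reuse, every access misses): 75 * 73 = 5475
Ratio = 5475 / 375 = 14.6

14.6


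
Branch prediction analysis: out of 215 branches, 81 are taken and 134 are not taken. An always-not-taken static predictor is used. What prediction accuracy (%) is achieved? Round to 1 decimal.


Predictor: always-not-taken
Correct predictions = 134
Accuracy = 134 / 215 * 100 = 62.3%

62.3


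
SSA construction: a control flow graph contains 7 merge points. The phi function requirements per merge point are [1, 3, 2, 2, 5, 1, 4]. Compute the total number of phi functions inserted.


Total phi functions = sum of phi functions at each join node
= 1 + 3 + 2 + 2 + 5 + 1 + 4 = 18

18


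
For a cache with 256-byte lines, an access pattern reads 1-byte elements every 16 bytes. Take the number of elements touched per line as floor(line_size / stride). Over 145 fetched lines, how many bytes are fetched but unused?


Elements per line = floor(256 / 16) = 16
Bytes used per line = 16 * 1 = 16
Wasted per line = 256 - 16 = 240
Total wasted = 240 * 145 = 34800

34800


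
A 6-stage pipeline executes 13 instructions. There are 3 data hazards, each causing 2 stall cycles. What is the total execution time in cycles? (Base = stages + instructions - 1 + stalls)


Base cycles = 6 + 13 - 1 = 18
Total stalls = 3 * 2 = 6
Total = 18 + 6 = 24

24


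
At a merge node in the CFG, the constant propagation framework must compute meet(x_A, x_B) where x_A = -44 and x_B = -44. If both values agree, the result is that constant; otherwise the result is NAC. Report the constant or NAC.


Meet operation: if both paths give the same constant, result is that constant; if they differ, result is NAC (not-a-constant).
Path A: -44, Path B: -44 -> equal
Result: constant -> -44

-44


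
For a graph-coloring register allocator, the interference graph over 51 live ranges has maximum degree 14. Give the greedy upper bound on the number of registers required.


Greedy coloring never needs more than (max_degree + 1) colors: when coloring a vertex, at most max_degree neighbors are already colored.
Upper bound = 14 + 1 = 15

15


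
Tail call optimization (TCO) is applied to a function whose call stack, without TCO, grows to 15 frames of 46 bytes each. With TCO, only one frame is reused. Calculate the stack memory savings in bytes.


Without TCO: 15 * 46 = 690 bytes
With TCO: reuse 1 frame = 46 bytes
Savings = 690 - 46 = 644

644


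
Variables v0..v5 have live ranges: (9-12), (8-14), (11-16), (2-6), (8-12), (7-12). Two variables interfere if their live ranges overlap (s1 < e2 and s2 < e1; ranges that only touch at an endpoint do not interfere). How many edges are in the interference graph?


Check all pairs for overlapping intervals.
Two intervals (s1,e1) and (s2,e2) overlap if s1 < e2 and s2 < e1.
v0 (9-12) vs v1..v5: overlaps v1, v2, v4, v5 -> 4
v1 (8-14) vs v2..v5: overlaps v2, v4, v5 -> 3
v2 (11-16) vs v3..v5: overlaps v4, v5 -> 2
v3 (2-6) vs v4..v5: overlaps none -> 0
v4 (8-12) vs v5: overlaps v5 -> 1
Total overlapping pairs = 4 + 3 + 2 + 0 + 1 = 10

10


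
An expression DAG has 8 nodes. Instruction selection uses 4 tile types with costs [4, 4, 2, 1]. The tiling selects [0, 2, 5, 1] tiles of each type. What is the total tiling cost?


Total cost = sum(count_i * cost_i)
= 0*4 + 2*4 + 5*2 + 1*1
= 19

19


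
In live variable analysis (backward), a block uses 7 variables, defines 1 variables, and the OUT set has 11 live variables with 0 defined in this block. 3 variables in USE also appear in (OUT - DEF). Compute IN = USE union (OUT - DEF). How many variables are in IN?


OUT - DEF: 11 - 0 = 11
|IN| = |USE| + |OUT - DEF| - |USE ∩ (OUT - DEF)| = 7 + 11 - 3 = 15

15


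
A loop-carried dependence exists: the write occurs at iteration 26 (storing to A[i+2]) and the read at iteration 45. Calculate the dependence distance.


Distance = read iteration - write iteration
= 45 - 26 = 19

19


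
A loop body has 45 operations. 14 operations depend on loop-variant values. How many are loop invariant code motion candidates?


Invariant candidates = total - loop-dependent
= 45 - 14 = 31

31


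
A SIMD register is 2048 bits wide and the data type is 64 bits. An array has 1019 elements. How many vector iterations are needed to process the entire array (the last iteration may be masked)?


Width = 2048 / 64 = 32 elements per vector op
Iterations = ceil(1019 / 32) = 32

32


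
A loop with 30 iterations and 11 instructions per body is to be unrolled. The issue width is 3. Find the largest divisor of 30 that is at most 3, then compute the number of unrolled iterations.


Largest divisor of 30 <= 3 is 3
New iterations = 30 / 3 = 10

10


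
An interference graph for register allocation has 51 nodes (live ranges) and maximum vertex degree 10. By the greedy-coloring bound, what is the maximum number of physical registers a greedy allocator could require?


Greedy coloring never needs more than (max_degree + 1) colors: when coloring a vertex, at most max_degree neighbors are already colored.
Upper bound = 10 + 1 = 11

11


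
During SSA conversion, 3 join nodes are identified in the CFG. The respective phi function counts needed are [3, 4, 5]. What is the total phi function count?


Total phi functions = sum of phi functions at each join node
= 3 + 4 + 5 = 12

12


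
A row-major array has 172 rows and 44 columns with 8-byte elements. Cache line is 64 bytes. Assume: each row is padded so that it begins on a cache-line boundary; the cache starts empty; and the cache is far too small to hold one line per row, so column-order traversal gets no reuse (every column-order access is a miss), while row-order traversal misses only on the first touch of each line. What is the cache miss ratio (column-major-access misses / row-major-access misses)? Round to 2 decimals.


Each row occupies 44 * 8 = 352 bytes and starts on a line boundary, so it spans ceil(352 / 64) = 6 cache lines.
Row-major traversal misses (one per line touched): 172 * ceil(44 * 8 / 64) = 1032
Column-major traversal misses (no reuse, every access misses): 172 * 44 = 7568
Ratio = 7568 / 1032 = 7.33

7.33


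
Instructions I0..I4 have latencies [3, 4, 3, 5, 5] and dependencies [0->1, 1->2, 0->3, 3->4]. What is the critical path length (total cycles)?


Compute longest path through dependency graph: dist(Ik) = max over predecessors of dist + latency(Ik).
dist(I0) = latency 3 = 3
dist(I1) = dist(I0) + 4 = 3 + 4 = 7
dist(I2) = dist(I1) + 3 = 7 + 3 = 10
dist(I3) = dist(I0) + 5 = 3 + 5 = 8
dist(I4) = dist(I3) + 5 = 8 + 5 = 13
Critical path = max dist = 13

13


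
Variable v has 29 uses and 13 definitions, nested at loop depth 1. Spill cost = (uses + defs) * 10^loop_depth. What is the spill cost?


uses + defs = 29 + 13 = 42
10^1 = 10
Spill cost = 42 * 10 = 420

420


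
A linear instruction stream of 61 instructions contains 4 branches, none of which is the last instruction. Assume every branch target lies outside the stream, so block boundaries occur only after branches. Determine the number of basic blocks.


With no in-sequence branch targets, the leaders are the first instruction plus the instruction after each branch.
Number of basic blocks = branches + 1
= 4 + 1 = 5

5


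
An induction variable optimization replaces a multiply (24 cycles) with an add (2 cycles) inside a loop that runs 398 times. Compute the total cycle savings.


Per-iteration saving = 24 - 2 = 22
Total saved = 398 * 22 = 8756

8756


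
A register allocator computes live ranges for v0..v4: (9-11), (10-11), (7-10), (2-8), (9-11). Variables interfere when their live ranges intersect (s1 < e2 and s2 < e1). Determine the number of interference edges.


Check all pairs for overlapping intervals.
Two intervals (s1,e1) and (s2,e2) overlap if s1 < e2 and s2 < e1.
v0 (9-11) vs v1..v4: overlaps v1, v2, v4 -> 3
v1 (10-11) vs v2..v4: overlaps v4 -> 1
v2 (7-10) vs v3..v4: overlaps v3, v4 -> 2
v3 (2-8) vs v4: overlaps none -> 0
Total overlapping pairs = 3 + 1 + 2 + 0 = 6

6


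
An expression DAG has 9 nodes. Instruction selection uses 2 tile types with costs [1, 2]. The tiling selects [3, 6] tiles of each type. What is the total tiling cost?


Total cost = sum(count_i * cost_i)
= 3*1 + 6*2
= 15

15


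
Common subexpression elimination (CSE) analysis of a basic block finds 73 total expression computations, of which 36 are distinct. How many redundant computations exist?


CSE count = total expressions - unique expressions
= 73 - 36 = 37

37


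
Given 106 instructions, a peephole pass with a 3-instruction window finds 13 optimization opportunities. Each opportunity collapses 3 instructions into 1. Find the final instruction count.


Each match removes 2 instructions.
Total removed = 13 * 2 = 26
Remaining = 106 - 26 = 80

80


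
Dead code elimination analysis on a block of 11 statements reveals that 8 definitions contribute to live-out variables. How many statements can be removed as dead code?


Dead code = total statements - live definitions
= 11 - 8 = 3

3


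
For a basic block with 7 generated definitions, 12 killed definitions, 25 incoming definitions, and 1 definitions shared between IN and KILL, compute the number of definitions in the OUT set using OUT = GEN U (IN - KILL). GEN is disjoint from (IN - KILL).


IN - KILL: 25 - 1 = 24 surviving definitions
OUT = GEN + surviving = 7 + 24 = 31

31


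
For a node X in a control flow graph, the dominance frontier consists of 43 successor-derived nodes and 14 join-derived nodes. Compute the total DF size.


DF(X) = direct successor contributions + join point contributions
= 43 + 14 = 57

57


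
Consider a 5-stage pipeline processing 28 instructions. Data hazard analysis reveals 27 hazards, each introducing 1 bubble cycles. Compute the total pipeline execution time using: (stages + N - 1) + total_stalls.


Base cycles = 5 + 28 - 1 = 32
Total stalls = 27 * 1 = 27
Total = 32 + 27 = 59

59


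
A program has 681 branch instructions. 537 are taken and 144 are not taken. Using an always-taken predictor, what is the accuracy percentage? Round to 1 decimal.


Predictor: always-taken
Correct predictions = 537
Accuracy = 537 / 681 * 100 = 78.9%

78.9


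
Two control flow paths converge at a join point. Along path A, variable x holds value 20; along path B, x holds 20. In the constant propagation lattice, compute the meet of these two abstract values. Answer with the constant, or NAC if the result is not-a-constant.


Meet operation: if both paths give the same constant, result is that constant; if they differ, result is NAC (not-a-constant).
Path A: 20, Path B: 20 -> equal
Result: constant -> 20

20


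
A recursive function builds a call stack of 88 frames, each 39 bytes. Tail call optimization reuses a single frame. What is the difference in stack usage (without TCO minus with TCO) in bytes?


Without TCO: 88 * 39 = 3432 bytes
With TCO: reuse 1 frame = 39 bytes
Savings = 3432 - 39 = 3393

3393


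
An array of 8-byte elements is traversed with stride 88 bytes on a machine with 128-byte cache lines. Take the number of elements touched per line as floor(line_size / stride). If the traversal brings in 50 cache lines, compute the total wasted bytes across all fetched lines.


Elements per line = floor(128 / 88) = 1
Bytes used per line = 1 * 8 = 8
Wasted per line = 128 - 8 = 120
Total wasted = 120 * 50 = 6000

6000


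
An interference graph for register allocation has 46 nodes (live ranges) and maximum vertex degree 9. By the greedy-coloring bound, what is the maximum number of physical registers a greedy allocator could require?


Greedy coloring never needs more than (max_degree + 1) colors: when coloring a vertex, at most max_degree neighbors are already colored.
Upper bound = 9 + 1 = 10

10


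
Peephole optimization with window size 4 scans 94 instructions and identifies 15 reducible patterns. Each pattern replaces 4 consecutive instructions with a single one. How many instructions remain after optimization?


Each match removes 3 instructions.
Total removed = 15 * 3 = 45
Remaining = 94 - 45 = 49

49


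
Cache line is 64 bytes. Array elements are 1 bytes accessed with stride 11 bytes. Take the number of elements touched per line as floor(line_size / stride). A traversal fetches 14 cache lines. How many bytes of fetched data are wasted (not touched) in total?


Elements per line = floor(64 / 11) = 5
Bytes used per line = 5 * 1 = 5
Wasted per line = 64 - 5 = 59
Total wasted = 59 * 14 = 826

826


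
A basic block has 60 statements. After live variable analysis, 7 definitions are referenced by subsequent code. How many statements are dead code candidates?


Dead code = total statements - live definitions
= 60 - 7 = 53

53


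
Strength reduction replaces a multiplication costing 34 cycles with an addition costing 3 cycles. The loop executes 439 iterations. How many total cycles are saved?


Per-iteration saving = 34 - 3 = 31
Total saved = 439 * 31 = 13609

13609


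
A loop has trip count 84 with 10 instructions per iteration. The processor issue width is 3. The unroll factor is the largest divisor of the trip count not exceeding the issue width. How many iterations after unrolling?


Largest divisor of 84 <= 3 is 3
New iterations = 84 / 3 = 28

28


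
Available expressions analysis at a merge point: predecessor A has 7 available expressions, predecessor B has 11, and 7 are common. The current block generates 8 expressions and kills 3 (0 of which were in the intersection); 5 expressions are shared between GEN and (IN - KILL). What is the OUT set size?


IN = intersection of predecessors = 7
IN - KILL = 7 - 0 = 7
|OUT| = |GEN| + |IN - KILL| - |GEN ∩ (IN - KILL)| = 8 + 7 - 5 = 10

10


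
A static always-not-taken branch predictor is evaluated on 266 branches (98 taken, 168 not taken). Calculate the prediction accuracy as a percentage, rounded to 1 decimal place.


Predictor: always-not-taken
Correct predictions = 168
Accuracy = 168 / 266 * 100 = 63.2%

63.2


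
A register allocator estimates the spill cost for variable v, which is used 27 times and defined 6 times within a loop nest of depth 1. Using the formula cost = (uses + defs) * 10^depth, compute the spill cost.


uses + defs = 27 + 6 = 33
10^1 = 10
Spill cost = 33 * 10 = 330

330


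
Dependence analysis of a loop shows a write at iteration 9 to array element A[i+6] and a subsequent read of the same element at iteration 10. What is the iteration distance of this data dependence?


Distance = read iteration - write iteration
= 10 - 9 = 1

1


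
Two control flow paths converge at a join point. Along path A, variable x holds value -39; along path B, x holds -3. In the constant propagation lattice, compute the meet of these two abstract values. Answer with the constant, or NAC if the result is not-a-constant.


Meet operation: if both paths give the same constant, result is that constant; if they differ, result is NAC (not-a-constant).
Path A: -39, Path B: -3 -> differ
Result: not-a-constant -> NAC

NAC


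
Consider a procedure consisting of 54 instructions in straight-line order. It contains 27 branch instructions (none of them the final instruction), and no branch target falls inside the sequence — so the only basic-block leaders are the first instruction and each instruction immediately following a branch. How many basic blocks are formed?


With no in-sequence branch targets, the leaders are the first instruction plus the instruction after each branch.
Number of basic blocks = branches + 1
= 27 + 1 = 28

28


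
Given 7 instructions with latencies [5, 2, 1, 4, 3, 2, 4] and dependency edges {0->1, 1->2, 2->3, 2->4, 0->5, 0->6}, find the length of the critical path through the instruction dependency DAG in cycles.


Compute longest path through dependency graph: dist(Ik) = max over predecessors of dist + latency(Ik).
dist(I0) = latency 5 = 5
dist(I1) = dist(I0) + 2 = 5 + 2 = 7
dist(I2) = dist(I1) + 1 = 7 + 1 = 8
dist(I3) = dist(I2) + 4 = 8 + 4 = 12
dist(I4) = dist(I2) + 3 = 8 + 3 = 11
dist(I5) = dist(I0) + 2 = 5 + 2 = 7
dist(I6) = dist(I0) + 4 = 5 + 4 = 9
Critical path = max dist = 12

12


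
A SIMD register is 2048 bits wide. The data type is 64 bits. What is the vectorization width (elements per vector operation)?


Width = SIMD bits / data type bits
= 2048 / 64 = 32

32


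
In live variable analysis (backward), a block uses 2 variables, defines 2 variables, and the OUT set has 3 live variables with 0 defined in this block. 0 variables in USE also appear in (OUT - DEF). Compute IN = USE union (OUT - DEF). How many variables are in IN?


OUT - DEF: 3 - 0 = 3
|IN| = |USE| + |OUT - DEF| - |USE ∩ (OUT - DEF)| = 2 + 3 - 0 = 5

5


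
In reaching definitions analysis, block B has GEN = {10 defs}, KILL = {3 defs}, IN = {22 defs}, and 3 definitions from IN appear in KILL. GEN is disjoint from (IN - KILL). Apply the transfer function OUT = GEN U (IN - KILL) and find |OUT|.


IN - KILL: 22 - 3 = 19 surviving definitions
OUT = GEN + surviving = 10 + 19 = 29

29


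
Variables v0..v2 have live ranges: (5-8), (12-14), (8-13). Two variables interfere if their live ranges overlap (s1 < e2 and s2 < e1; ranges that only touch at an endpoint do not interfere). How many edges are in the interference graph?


Check all pairs for overlapping intervals.
Two intervals (s1,e1) and (s2,e2) overlap if s1 < e2 and s2 < e1.
v0 (5-8) vs v1..v2: overlaps none -> 0
v1 (12-14) vs v2: overlaps v2 -> 1
Total overlapping pairs = 0 + 1 = 1

1


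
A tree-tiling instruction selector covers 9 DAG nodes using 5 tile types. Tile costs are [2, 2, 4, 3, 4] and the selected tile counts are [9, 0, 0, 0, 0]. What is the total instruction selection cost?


Total cost = sum(count_i * cost_i)
= 9*2 + 0*2 + 0*4 + 0*3 + 0*4
= 18

18


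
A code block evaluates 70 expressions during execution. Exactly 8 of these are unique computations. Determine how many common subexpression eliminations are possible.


CSE count = total expressions - unique expressions
= 70 - 8 = 62

62


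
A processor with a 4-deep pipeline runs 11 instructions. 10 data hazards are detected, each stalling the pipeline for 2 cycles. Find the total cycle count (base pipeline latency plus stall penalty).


Base cycles = 4 + 11 - 1 = 14
Total stalls = 10 * 2 = 20
Total = 14 + 20 = 34

34


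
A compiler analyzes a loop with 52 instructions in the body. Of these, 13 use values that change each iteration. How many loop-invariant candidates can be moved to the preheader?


Invariant candidates = total - loop-dependent
= 52 - 13 = 39

39


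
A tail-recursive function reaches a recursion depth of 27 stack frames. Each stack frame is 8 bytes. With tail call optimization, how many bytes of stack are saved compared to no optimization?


Without TCO: 27 * 8 = 216 bytes
With TCO: reuse 1 frame = 8 bytes
Savings = 216 - 8 = 208

208


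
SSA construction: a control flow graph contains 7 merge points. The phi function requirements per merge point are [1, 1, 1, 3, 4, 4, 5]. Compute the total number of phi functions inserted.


Total phi functions = sum of phi functions at each join node
= 1 + 1 + 1 + 3 + 4 + 4 + 5 = 19

19


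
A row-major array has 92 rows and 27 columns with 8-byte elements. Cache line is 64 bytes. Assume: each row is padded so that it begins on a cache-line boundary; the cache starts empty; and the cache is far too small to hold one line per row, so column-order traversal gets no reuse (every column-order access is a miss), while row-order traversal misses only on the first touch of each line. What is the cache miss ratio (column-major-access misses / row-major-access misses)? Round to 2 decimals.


Each row occupies 27 * 8 = 216 bytes and starts on a line boundary, so it spans ceil(216 / 64) = 4 cache lines.
Row-major traversal misses (one per line touched): 92 * ceil(27 * 8 / 64) = 368
Column-major traversal misses (no reuse, every access misses): 92 * 27 = 2484
Ratio = 2484 / 368 = 6.75

6.75


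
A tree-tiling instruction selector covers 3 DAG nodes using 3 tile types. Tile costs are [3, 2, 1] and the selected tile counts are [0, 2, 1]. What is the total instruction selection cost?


Total cost = sum(count_i * cost_i)
= 0*3 + 2*2 + 1*1
= 5

5


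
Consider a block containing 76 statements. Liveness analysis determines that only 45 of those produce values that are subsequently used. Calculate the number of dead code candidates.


Dead code = total statements - live definitions
= 76 - 45 = 31

31


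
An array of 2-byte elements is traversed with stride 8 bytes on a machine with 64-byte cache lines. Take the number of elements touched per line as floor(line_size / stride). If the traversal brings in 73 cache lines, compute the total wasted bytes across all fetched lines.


Elements per line = floor(64 / 8) = 8
Bytes used per line = 8 * 2 = 16
Wasted per line = 64 - 16 = 48
Total wasted = 48 * 73 = 3504

3504


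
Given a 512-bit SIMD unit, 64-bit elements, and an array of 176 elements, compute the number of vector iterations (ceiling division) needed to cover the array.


Width = 512 / 64 = 8 elements per vector op
Iterations = ceil(176 / 8) = 22

22


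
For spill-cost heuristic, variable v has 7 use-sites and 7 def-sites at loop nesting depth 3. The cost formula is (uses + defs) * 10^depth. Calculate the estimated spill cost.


uses + defs = 7 + 7 = 14
10^3 = 1000
Spill cost = 14 * 1000 = 14000

14000


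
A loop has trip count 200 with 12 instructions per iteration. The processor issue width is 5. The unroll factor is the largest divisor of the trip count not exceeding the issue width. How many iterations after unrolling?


Largest divisor of 200 <= 5 is 5
New iterations = 200 / 5 = 40

40


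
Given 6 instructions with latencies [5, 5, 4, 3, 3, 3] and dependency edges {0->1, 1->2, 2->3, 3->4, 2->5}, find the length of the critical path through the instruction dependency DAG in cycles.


Compute longest path through dependency graph: dist(Ik) = max over predecessors of dist + latency(Ik).
dist(I0) = latency 5 = 5
dist(I1) = dist(I0) + 5 = 5 + 5 = 10
dist(I2) = dist(I1) + 4 = 10 + 4 = 14
dist(I3) = dist(I2) + 3 = 14 + 3 = 17
dist(I4) = dist(I3) + 3 = 17 + 3 = 20
dist(I5) = dist(I2) + 3 = 14 + 3 = 17
Critical path = max dist = 20

20


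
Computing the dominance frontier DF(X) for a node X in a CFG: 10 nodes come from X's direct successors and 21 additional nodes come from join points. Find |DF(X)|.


DF(X) = direct successor contributions + join point contributions
= 10 + 21 = 31

31


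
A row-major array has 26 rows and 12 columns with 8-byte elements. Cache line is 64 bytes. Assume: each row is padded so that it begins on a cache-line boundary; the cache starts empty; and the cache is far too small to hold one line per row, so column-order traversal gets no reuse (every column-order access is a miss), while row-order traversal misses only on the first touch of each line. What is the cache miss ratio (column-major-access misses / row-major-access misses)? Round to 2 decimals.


Each row occupies 12 * 8 = 96 bytes and starts on a line boundary, so it spans ceil(96 / 64) = 2 cache lines.
Row-major traversal misses (one per line touched): 26 * ceil(12 * 8 / 64) = 52
Column-major traversal misses (no reuse, every access misses): 26 * 12 = 312
Ratio = 312 / 52 = 6.0

6.0


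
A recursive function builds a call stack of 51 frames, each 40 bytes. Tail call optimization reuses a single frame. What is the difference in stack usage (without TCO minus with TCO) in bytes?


Without TCO: 51 * 40 = 2040 bytes
With TCO: reuse 1 frame = 40 bytes
Savings = 2040 - 40 = 2000

2000


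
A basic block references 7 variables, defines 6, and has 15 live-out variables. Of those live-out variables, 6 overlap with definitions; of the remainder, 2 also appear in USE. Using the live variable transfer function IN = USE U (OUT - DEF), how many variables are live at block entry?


OUT - DEF: 15 - 6 = 9
|IN| = |USE| + |OUT - DEF| - |USE ∩ (OUT - DEF)| = 7 + 9 - 2 = 14

14


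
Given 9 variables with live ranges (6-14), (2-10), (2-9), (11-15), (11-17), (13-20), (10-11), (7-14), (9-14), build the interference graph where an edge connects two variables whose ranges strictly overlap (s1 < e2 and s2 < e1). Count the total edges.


Check all pairs for overlapping intervals.
Two intervals (s1,e1) and (s2,e2) overlap if s1 < e2 and s2 < e1.
v0 (6-14) vs v1..v8: overlaps v1, v2, v3, v4, v5, v6, v7, v8 -> 8
v1 (2-10) vs v2..v8: overlaps v2, v7, v8 -> 3
v2 (2-9) vs v3..v8: overlaps v7 -> 1
v3 (11-15) vs v4..v8: overlaps v4, v5, v7, v8 -> 4
v4 (11-17) vs v5..v8: overlaps v5, v7, v8 -> 3
v5 (13-20) vs v6..v8: overlaps v7, v8 -> 2
v6 (10-11) vs v7..v8: overlaps v7, v8 -> 2
v7 (7-14) vs v8: overlaps v8 -> 1
Total overlapping pairs = 8 + 3 + 1 + 4 + 3 + 2 + 2 + 1 = 24

24


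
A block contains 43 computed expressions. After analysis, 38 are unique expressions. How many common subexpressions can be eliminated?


CSE count = total expressions - unique expressions
= 43 - 38 = 5

5


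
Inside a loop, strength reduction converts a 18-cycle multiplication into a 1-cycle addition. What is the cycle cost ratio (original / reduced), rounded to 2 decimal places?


Ratio = mult_cost / add_cost = 18 / 1 = 18.0

18.0


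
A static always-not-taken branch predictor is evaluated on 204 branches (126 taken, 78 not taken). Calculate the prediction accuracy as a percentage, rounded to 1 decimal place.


Predictor: always-not-taken
Correct predictions = 78
Accuracy = 78 / 204 * 100 = 38.2%

38.2


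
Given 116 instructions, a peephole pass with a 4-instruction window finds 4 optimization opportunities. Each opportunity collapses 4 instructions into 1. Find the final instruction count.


Each match removes 3 instructions.
Total removed = 4 * 3 = 12
Remaining = 116 - 12 = 104

104
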